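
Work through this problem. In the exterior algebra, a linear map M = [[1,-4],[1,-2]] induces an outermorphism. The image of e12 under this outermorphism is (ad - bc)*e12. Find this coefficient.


The outermorphism of a linear map f sends e1^e2 to f(e1)^f(e2).
f(e1) = 1*e1 + 1*e2
f(e2) = -4*e1 - 2*e2
f(e1) ^ f(e2) = (1*e1 + 1*e2) ^ (-4*e1 - 2*e2)
= 1*(-2)*e12 + 1*(-4)*e21
= (-2 - (-4))*e12
= 2*e12
Coefficient = 2


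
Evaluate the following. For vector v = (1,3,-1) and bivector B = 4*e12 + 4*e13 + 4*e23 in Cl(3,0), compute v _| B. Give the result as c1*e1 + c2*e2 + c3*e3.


Left contraction v _| B = <vB>_1 (grade-1 part of the geometric product vB).
Using e1_|e12 = e2, e2_|e12 = -e1, e1_|e13 = e3, e3_|e13 = -e1, e2_|e23 = e3, e3_|e23 = -e2:
e1 coeff: -v2*b12 - v3*b13 = -(3)*(4) - (-1)*(4) = -8
e2 coeff: v1*b12 - v3*b23 = (1)*(4) - (-1)*(4) = 8
e3 coeff: v1*b13 + v2*b23 = (1)*(4) + (3)*(4) = 16
v _| B = -8*e1 + 8*e2 + 16*e3


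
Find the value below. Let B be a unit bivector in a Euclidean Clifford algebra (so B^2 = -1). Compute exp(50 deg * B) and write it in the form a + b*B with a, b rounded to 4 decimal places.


For a unit bivector B with B^2 = -1, the exponential series gives
e^(theta*B) = cos(theta) + sin(theta)*B (the GA analogue of Euler's formula).
theta = 50 degrees = 0.872665 rad
cos(50 deg) = 0.6428
sin(50 deg) = 0.7660
exp(theta*B) = 0.6428 + 0.7660*B


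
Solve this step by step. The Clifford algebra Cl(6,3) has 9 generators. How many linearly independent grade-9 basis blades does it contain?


Number of grade-k basis blades in Cl(p,q) with n = p + q is C(n, k).
n = 6 + 3 = 9
C(9, 9) = 9! / (9! * 0!)
= 362880 / (362880 * 1)
= 1


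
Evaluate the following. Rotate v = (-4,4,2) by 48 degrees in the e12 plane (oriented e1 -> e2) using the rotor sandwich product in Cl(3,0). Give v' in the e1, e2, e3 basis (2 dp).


Rotor R = cos(24deg) - sin(24deg)*e12
Rotation angle theta = 2 * 24 = 48 degrees in the e12 plane (e1 -> e2).
The component perpendicular to the plane (e3) is invariant: v'_3 = v3 = 2.00
cos(48deg) = 0.6691, sin(48deg) = 0.7431
v'_1 = v1*cos(theta) - v2*sin(theta) = -4*0.6691 - 4*0.7431 = -5.65
v'_2 = v1*sin(theta) + v2*cos(theta) = -4*0.7431 + 4*0.6691 = -0.30
v' = -5.65*e1 - 0.30*e2 + 2.00*e3


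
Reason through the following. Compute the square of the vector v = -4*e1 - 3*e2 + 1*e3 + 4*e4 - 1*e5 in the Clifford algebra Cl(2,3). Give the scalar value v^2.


v^2 = sum of c_i^2 * e_i^2
Positive signature terms (e_i^2 = +1): (-4)^2 + (-3)^2 = 25
Negative signature terms (e_j^2 = -1): 1^2 + 4^2 + (-1)^2 = 18
v^2 = 25 - 18 = 7


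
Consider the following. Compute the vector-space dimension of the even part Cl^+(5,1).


Even subalgebra dimension = 2^(n-1)
n = 5 + 1 = 6
2^(6 - 1) = 2^5 = 32
Verification: sum of C(6,k) for even k = 1 + 15 + 15 + 1 = 32
Result = 32


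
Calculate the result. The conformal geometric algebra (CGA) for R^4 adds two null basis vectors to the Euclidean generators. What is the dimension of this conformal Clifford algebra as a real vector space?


The conformal model of R^4 uses Cl(5,1): the 4 Euclidean generators plus two extra orthogonal generators e+ (e+^2 = +1) and e- (e-^2 = -1), from which the null vectors e0, einf are built.
Number of generators m = 4 + 2 = 6.
dim Cl(p,q) = 2^m = 2^6 = 64


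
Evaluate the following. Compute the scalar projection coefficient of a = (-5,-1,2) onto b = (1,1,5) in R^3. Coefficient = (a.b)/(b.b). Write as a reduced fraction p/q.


Projection coefficient = (a . b) / (b . b)
a . b = (-5)*1 + (-1)*1 + 2*5
= -5 + (-1) + 10 = 4
b . b = 1^2 + 1^2 + 5^2
= 1 + 1 + 25 = 27
Coefficient = 4/27
In lowest terms: 4/27


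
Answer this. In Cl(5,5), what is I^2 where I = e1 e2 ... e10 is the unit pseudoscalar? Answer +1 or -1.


The pseudoscalar I = e1...e_n (product of all n generators) of Cl(p,q) satisfies I^2 = (-1)^(q + n(n-1)/2).
p = 5, q = 5, n = p + q = 10
n(n-1)/2 = 10 * 9 / 2 = 45
Exponent = q + n(n-1)/2 = 5 + 45 = 50
I^2 = (-1)^50 = +1


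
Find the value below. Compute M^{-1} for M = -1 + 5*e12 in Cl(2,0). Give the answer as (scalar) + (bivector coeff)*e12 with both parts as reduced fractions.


M = -1 + 5*e12, where e12^2 = -1.
Since M commutes with its reverse ~M = a - b*e12, M * ~M = a^2 - b^2*e12^2 = a^2 + b^2.
So M^{-1} = ~M / (a^2 + b^2) = (a - b*e12)/(a^2 + b^2).
a^2 + b^2 = 1 + 25 = 26
Scalar part = -1/26 = -1/26
Bivector coeff = -5/26 = -5/26
M^{-1} = -1/26 - 5/26*e12


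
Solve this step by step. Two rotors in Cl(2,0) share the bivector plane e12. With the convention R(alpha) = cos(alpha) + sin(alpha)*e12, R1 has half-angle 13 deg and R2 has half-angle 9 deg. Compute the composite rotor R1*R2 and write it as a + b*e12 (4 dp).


Same-plane rotors commute and their half-angles add:
R1*R2 = cos(a1 + a2) + sin(a1 + a2)*e12.
a1 + a2 = 13 + 9 = 22 deg
cos(22 deg) = 0.9272
sin(22 deg) = 0.3746
R1*R2 = 0.9272 + 0.3746*e12


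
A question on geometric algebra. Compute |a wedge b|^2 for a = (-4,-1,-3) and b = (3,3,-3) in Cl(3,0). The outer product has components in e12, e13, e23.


a wedge b = (a1*b2 - a2*b1)*e12 + (a1*b3 - a3*b1)*e13 + (a2*b3 - a3*b2)*e23
e12 coeff: (-4)*3 - (-1)*3 = -12 - (-3) = -9
e13 coeff: (-4)*(-3) - (-3)*3 = 12 - (-9) = 21
e23 coeff: (-1)*(-3) - (-3)*3 = 3 - (-9) = 12
|a wedge b|^2 = (-9)^2 + 21^2 + 12^2
= 81 + 441 + 144
= 666


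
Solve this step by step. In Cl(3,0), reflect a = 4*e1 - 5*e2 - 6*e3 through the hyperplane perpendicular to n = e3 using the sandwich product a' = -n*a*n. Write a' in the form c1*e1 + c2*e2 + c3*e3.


Reflection formula: a' = -n*a*n, with n = e3 (unit vector, n^2 = 1).
For reflection through hyperplane perp to e3:
The component along e3 flips sign, others stay.
a = (4, -5, -6)
a' = (4, -5, 6)
a' = 4*e1 - 5*e2 + 6*e3


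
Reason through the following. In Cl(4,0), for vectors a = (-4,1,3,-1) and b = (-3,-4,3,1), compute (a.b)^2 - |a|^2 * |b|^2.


a . b = (-4)*(-3) + 1*(-4) + 3*3 + (-1)*1
= 12 + (-4) + 9 + (-1) = 16
|a|^2 = (-4)^2 + 1^2 + 3^2 + (-1)^2 = 27
|b|^2 = (-3)^2 + (-4)^2 + 3^2 + 1^2 = 35
(a.b)^2 = 16^2 = 256
|a|^2 * |b|^2 = 27 * 35 = 945
Result = 256 - 945 = -689


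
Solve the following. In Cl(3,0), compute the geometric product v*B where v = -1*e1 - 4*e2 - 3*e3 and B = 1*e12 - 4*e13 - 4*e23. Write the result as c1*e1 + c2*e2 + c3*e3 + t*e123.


vB has grade-1 (vector) and grade-3 (trivector) parts: vB = (v _| B) + (v ^ B).
Vector part <vB>_1:
  e1: -v2*b12 - v3*b13 = -(-4)*(1) - (-3)*(-4) = -8
  e2: v1*b12 - v3*b23 = (-1)*(1) - (-3)*(-4) = -13
  e3: v1*b13 + v2*b23 = (-1)*(-4) + (-4)*(-4) = 20
Trivector part <vB>_3:
  e123: v1*b23 - v2*b13 + v3*b12 = (-1)*(-4) - (-4)*(-4) + (-3)*(1) = -15
vB = -8*e1 - 13*e2 + 20*e3 - 15*e123


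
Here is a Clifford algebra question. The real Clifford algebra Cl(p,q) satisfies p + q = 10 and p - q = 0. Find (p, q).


We need p + q = 10 and p - q = 0.
Adding: 2p = 10 + 0 = 10, so p = 5.
Then q = 10 - 5 = 5.
(p, q) = (5, 5)


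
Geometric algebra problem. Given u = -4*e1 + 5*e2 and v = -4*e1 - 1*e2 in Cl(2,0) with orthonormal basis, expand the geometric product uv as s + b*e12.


Expand: (-4*e1 + 5*e2)(-4*e1 - 1*e2)
= (-4)*(-4)*e1e1 + (-4)*(-1)*e1e2 + 5*(-4)*e2e1 + 5*(-1)*e2e2
Using e1^2 = e2^2 = 1, e2e1 = -e1e2:
Scalar part s = (-4)*(-4) + 5*(-1) = 16 + (-5) = 11
Bivector part b = (-4)*(-1) - 5*(-4) = 4 - (-20) = 24
uv = 11 + 24*e12


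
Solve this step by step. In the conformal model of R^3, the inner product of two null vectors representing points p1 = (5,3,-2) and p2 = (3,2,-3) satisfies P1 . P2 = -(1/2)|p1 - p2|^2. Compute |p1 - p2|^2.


p1 - p2 = (2, 1, 1)
|p1 - p2|^2 = 2^2 + 1^2 + 1^2
= 4 + 1 + 1
= 6


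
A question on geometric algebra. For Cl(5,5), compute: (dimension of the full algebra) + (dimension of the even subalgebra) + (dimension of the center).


n = 5 + 5 = 10
Total dim = 2^10 = 1024
Even subalgebra dim = 2^9 = 512
n is even, so center dim = 1
Sum = 1024 + 512 + 1 = 1537


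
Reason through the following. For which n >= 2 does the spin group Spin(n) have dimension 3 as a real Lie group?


dim Spin(n) = dim so(n) = n(n-1)/2.
Solve n(n-1)/2 = 3, i.e. n^2 - n - 6 = 0.
Discriminant = 1 + 8*3 = 25
n = (1 + sqrt(25))/2 = (1 + 5)/2 = 3


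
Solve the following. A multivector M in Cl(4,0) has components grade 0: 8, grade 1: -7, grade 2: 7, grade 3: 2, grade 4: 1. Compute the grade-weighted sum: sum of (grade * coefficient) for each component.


Grade-weighted sum = sum of grade_k * coefficient_k
0*8 = 0
1*(-7) = -7
2*7 = 14
3*2 = 6
4*1 = 4
Total = 0 + (-7) + 14 + 6 + 4 = 17


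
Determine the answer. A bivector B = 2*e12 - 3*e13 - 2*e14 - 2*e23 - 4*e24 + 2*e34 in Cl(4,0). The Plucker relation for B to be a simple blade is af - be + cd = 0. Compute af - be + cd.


Plucker relation: af - be + cd
a*f = 2*2 = 4
b*e = (-3)*(-4) = 12
c*d = (-2)*(-2) = 4
af - be + cd = 4 - 12 + 4
= -4


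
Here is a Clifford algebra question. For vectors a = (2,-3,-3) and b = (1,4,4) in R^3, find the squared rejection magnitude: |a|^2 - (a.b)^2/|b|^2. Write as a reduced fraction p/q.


|a|^2 = 2^2 + (-3)^2 + (-3)^2 = 22
|b|^2 = 1^2 + 4^2 + 4^2 = 33
a . b = 2*1 + (-3)*4 + (-3)*4 = -22
(a.b)^2 = (-22)^2 = 484
|rej|^2 = 22 - 484/33
= (726 - 484)/33
= 242/33
In lowest terms: 22/3


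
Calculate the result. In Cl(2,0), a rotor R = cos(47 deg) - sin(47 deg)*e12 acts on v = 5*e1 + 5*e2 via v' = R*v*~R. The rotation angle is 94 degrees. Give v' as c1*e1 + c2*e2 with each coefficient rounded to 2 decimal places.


Rotor R = cos(47deg) - sin(47deg)*e12
Rotation angle theta = 2 * 47 = 94 degrees
v' = R*v*~R rotates v by theta.
cos(94deg) = -0.0698, sin(94deg) = 0.9976
v'_1 = 5*cos(94deg) - 5*sin(94deg)
= 5*(-0.0698) - 5*0.9976
= -5.34
v'_2 = 5*sin(94deg) + 5*cos(94deg)
= 5*0.9976 + 5*(-0.0698)
= 4.64
v' = -5.34*e1 + 4.64*e2


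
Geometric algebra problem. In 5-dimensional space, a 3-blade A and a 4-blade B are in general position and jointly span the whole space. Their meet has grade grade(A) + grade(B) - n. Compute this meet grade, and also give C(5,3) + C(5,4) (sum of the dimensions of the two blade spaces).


Meet grade = grade(A) + grade(B) - n
= 3 + 4 - 5 = 2
C(5,3) = 10
C(5,4) = 5
dim_A + dim_B = 10 + 5 = 15


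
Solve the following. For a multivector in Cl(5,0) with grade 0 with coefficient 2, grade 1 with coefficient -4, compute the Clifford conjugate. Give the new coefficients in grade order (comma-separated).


Clifford conjugate sign for grade k: (-1)^(k(k+1)/2)
Grade 0: (-1)^(0*1/2) = (-1)^0 = 1, coeff 2 -> 2
Grade 1: (-1)^(1*2/2) = (-1)^1 = -1, coeff -4 -> 4
Conjugated coefficients: 2, 4


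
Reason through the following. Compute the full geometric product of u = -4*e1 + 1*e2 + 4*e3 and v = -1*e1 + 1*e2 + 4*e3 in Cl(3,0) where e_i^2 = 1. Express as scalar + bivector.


In Cl(3,0): e_i^2 = 1, e_ie_j = -e_je_i for i != j.
Scalar part = u . v = (-4)*(-1) + 1*1 + 4*4
= 4 + 1 + 16 = 21
e12 coeff = (-4)*1 - 1*(-1) = -4 - (-1) = -3
e13 coeff = (-4)*4 - 4*(-1) = -16 - (-4) = -12
e23 coeff = 1*4 - 4*1 = 4 - 4 = 0
uv = 21 - 3*e12 - 12*e13 + 0*e23


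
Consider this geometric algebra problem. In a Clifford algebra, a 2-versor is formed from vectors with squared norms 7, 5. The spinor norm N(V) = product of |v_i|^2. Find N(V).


Spinor norm N(V) = |v1|^2 * |v2|^2 * ... * |v2|^2
= 7 * 5
Running product: 7, 35
N(V) = 35


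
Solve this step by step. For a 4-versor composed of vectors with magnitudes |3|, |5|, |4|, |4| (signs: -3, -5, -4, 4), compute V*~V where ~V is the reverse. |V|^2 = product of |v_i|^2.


Each vector v_i has |v_i|^2 = s_i^2
Squared scales: (-3)^2 = 9, (-5)^2 = 25, (-4)^2 = 16, 4^2 = 16
|V|^2 = 9 * 25 * 16 * 16
= 57600


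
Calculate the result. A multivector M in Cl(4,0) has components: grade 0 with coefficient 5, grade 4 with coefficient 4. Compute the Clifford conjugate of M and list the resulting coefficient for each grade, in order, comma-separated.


Clifford conjugate sign for grade k: (-1)^(k(k+1)/2)
Grade 0: (-1)^(0*1/2) = (-1)^0 = 1, coeff 5 -> 5
Grade 4: (-1)^(4*5/2) = (-1)^10 = 1, coeff 4 -> 4
Conjugated coefficients: 5, 4


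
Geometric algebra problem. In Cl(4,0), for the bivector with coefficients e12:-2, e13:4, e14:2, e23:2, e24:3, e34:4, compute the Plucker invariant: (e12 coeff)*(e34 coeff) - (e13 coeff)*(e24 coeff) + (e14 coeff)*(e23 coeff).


Plucker relation: af - be + cd
a*f = (-2)*4 = -8
b*e = 4*3 = 12
c*d = 2*2 = 4
af - be + cd = -8 - 12 + 4
= -16


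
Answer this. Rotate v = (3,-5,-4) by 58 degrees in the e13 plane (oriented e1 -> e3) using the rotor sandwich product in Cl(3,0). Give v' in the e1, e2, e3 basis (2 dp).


Rotor R = cos(29deg) - sin(29deg)*e13
Rotation angle theta = 2 * 29 = 58 degrees in the e13 plane (e1 -> e3).
The component perpendicular to the plane (e2) is invariant: v'_2 = v2 = -5.00
cos(58deg) = 0.5299, sin(58deg) = 0.8480
v'_1 = v1*cos(theta) - v3*sin(theta) = 3*0.5299 - (-4)*0.8480 = 4.98
v'_3 = v1*sin(theta) + v3*cos(theta) = 3*0.8480 + (-4)*0.5299 = 0.42
v' = 4.98*e1 - 5.00*e2 + 0.42*e3


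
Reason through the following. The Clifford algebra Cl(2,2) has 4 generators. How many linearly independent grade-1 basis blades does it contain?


Number of grade-k basis blades in Cl(p,q) with n = p + q is C(n, k).
n = 2 + 2 = 4
C(4, 1) = 4! / (1! * 3!)
= 24 / (1 * 6)
= 4


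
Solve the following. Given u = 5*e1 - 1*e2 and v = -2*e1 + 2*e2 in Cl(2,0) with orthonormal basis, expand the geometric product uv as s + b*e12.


Expand: (5*e1 - 1*e2)(-2*e1 + 2*e2)
= 5*(-2)*e1e1 + 5*2*e1e2 + (-1)*(-2)*e2e1 + (-1)*2*e2e2
Using e1^2 = e2^2 = 1, e2e1 = -e1e2:
Scalar part s = 5*(-2) + (-1)*2 = -10 + (-2) = -12
Bivector part b = 5*2 - (-1)*(-2) = 10 - 2 = 8
uv = -12 + 8*e12


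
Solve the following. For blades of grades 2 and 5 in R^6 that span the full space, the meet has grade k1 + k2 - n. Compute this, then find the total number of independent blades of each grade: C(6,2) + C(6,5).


Meet grade = grade(A) + grade(B) - n
= 2 + 5 - 6 = 1
C(6,2) = 15
C(6,5) = 6
dim_A + dim_B = 15 + 6 = 21


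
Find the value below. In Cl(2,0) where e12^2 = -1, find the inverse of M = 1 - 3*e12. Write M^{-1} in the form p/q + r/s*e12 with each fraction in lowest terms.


M = 1 - 3*e12, where e12^2 = -1.
Since M commutes with its reverse ~M = a - b*e12, M * ~M = a^2 - b^2*e12^2 = a^2 + b^2.
So M^{-1} = ~M / (a^2 + b^2) = (a - b*e12)/(a^2 + b^2).
a^2 + b^2 = 1 + 9 = 10
Scalar part = 1/10 = 1/10
Bivector coeff = 3/10 = 3/10
M^{-1} = 1/10 + 3/10*e12


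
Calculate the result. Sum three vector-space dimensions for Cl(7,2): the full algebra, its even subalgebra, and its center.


n = 7 + 2 = 9
Total dim = 2^9 = 512
Even subalgebra dim = 2^8 = 256
n is odd, so center dim = 2
Sum = 512 + 256 + 2 = 770


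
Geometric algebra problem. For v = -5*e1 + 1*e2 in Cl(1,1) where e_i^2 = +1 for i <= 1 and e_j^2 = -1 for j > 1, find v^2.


v^2 = sum of c_i^2 * e_i^2
Positive signature terms (e_i^2 = +1): (-5)^2 = 25
Negative signature terms (e_j^2 = -1): 1^2 = 1
v^2 = 25 - 1 = 24


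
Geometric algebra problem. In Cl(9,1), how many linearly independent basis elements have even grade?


Even subalgebra dimension = 2^(n-1)
n = 9 + 1 = 10
2^(10 - 1) = 2^9 = 512
Verification: sum of C(10,k) for even k = 1 + 45 + 210 + 210 + 45 + 1 = 512
Result = 512


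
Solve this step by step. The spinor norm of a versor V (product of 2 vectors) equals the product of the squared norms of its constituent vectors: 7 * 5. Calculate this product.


Spinor norm N(V) = |v1|^2 * |v2|^2 * ... * |v2|^2
= 7 * 5
Running product: 7, 35
N(V) = 35


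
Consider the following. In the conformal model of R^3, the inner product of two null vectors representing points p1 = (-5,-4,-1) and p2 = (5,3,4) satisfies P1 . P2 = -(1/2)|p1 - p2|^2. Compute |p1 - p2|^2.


p1 - p2 = (-10, -7, -5)
|p1 - p2|^2 = (-10)^2 + (-7)^2 + (-5)^2
= 100 + 49 + 25
= 174


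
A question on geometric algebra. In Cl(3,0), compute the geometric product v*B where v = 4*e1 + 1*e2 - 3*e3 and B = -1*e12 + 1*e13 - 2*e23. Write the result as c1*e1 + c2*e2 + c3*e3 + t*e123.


vB has grade-1 (vector) and grade-3 (trivector) parts: vB = (v _| B) + (v ^ B).
Vector part <vB>_1:
  e1: -v2*b12 - v3*b13 = -(1)*(-1) - (-3)*(1) = 4
  e2: v1*b12 - v3*b23 = (4)*(-1) - (-3)*(-2) = -10
  e3: v1*b13 + v2*b23 = (4)*(1) + (1)*(-2) = 2
Trivector part <vB>_3:
  e123: v1*b23 - v2*b13 + v3*b12 = (4)*(-2) - (1)*(1) + (-3)*(-1) = -6
vB = 4*e1 - 10*e2 + 2*e3 - 6*e123


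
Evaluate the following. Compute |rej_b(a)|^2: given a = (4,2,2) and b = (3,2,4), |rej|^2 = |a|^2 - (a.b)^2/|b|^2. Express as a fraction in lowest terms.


|a|^2 = 4^2 + 2^2 + 2^2 = 24
|b|^2 = 3^2 + 2^2 + 4^2 = 29
a . b = 4*3 + 2*2 + 2*4 = 24
(a.b)^2 = 24^2 = 576
|rej|^2 = 24 - 576/29
= (696 - 576)/29
= 120/29
In lowest terms: 120/29


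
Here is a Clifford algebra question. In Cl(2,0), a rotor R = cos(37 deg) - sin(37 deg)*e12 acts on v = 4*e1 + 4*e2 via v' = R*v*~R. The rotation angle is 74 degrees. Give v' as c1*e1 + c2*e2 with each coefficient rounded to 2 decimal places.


Rotor R = cos(37deg) - sin(37deg)*e12
Rotation angle theta = 2 * 37 = 74 degrees
v' = R*v*~R rotates v by theta.
cos(74deg) = 0.2756, sin(74deg) = 0.9613
v'_1 = 4*cos(74deg) - 4*sin(74deg)
= 4*0.2756 - 4*0.9613
= -2.74
v'_2 = 4*sin(74deg) + 4*cos(74deg)
= 4*0.9613 + 4*0.2756
= 4.95
v' = -2.74*e1 + 4.95*e2


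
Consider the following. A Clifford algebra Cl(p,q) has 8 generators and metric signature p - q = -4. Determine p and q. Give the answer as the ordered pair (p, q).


We need p + q = 8 and p - q = -4.
Adding: 2p = 8 + (-4) = 4, so p = 2.
Then q = 8 - 2 = 6.
(p, q) = (2, 6)


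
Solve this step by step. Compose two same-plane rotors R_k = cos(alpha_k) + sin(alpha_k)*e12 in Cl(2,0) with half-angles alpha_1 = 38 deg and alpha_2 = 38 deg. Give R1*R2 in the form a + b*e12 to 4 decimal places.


Same-plane rotors commute and their half-angles add:
R1*R2 = cos(a1 + a2) + sin(a1 + a2)*e12.
a1 + a2 = 38 + 38 = 76 deg
cos(76 deg) = 0.2419
sin(76 deg) = 0.9703
R1*R2 = 0.2419 + 0.9703*e12


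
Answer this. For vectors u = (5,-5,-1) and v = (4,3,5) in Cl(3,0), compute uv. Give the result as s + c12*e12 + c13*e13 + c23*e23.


In Cl(3,0): e_i^2 = 1, e_ie_j = -e_je_i for i != j.
Scalar part = u . v = 5*4 + (-5)*3 + (-1)*5
= 20 + (-15) + (-5) = 0
e12 coeff = 5*3 - (-5)*4 = 15 - (-20) = 35
e13 coeff = 5*5 - (-1)*4 = 25 - (-4) = 29
e23 coeff = (-5)*5 - (-1)*3 = -25 - (-3) = -22
uv = 0 + 35*e12 + 29*e13 - 22*e23


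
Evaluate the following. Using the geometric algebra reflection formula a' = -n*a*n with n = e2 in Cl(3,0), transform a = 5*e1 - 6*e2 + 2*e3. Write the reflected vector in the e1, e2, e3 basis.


Reflection formula: a' = -n*a*n, with n = e2 (unit vector, n^2 = 1).
For reflection through hyperplane perp to e2:
The component along e2 flips sign, others stay.
a = (5, -6, 2)
a' = (5, 6, 2)
a' = 5*e1 + 6*e2 + 2*e3


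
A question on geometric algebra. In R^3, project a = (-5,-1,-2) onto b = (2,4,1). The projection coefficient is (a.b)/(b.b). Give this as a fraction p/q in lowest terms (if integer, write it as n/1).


Projection coefficient = (a . b) / (b . b)
a . b = (-5)*2 + (-1)*4 + (-2)*1
= -10 + (-4) + (-2) = -16
b . b = 2^2 + 4^2 + 1^2
= 4 + 16 + 1 = 21
Coefficient = -16/21
In lowest terms: -16/21


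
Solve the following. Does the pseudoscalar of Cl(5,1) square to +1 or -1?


The pseudoscalar I = e1...e_n (product of all n generators) of Cl(p,q) satisfies I^2 = (-1)^(q + n(n-1)/2).
p = 5, q = 1, n = p + q = 6
n(n-1)/2 = 6 * 5 / 2 = 15
Exponent = q + n(n-1)/2 = 1 + 15 = 16
I^2 = (-1)^16 = +1


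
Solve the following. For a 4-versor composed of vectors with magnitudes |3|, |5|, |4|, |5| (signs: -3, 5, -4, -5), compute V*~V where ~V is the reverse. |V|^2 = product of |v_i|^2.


Each vector v_i has |v_i|^2 = s_i^2
Squared scales: (-3)^2 = 9, 5^2 = 25, (-4)^2 = 16, (-5)^2 = 25
|V|^2 = 9 * 25 * 16 * 25
= 90000


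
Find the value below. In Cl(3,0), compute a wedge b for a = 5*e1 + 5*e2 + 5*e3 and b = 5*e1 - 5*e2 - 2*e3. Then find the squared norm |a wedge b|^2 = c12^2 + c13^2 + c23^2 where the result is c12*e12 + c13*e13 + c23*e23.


a wedge b = (a1*b2 - a2*b1)*e12 + (a1*b3 - a3*b1)*e13 + (a2*b3 - a3*b2)*e23
e12 coeff: 5*(-5) - 5*5 = -25 - 25 = -50
e13 coeff: 5*(-2) - 5*5 = -10 - 25 = -35
e23 coeff: 5*(-2) - 5*(-5) = -10 - (-25) = 15
|a wedge b|^2 = (-50)^2 + (-35)^2 + 15^2
= 2500 + 1225 + 225
= 3950


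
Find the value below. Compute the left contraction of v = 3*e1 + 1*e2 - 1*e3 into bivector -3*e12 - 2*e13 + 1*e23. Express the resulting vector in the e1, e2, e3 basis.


Left contraction v _| B = <vB>_1 (grade-1 part of the geometric product vB).
Using e1_|e12 = e2, e2_|e12 = -e1, e1_|e13 = e3, e3_|e13 = -e1, e2_|e23 = e3, e3_|e23 = -e2:
e1 coeff: -v2*b12 - v3*b13 = -(1)*(-3) - (-1)*(-2) = 1
e2 coeff: v1*b12 - v3*b23 = (3)*(-3) - (-1)*(1) = -8
e3 coeff: v1*b13 + v2*b23 = (3)*(-2) + (1)*(1) = -5
v _| B = 1*e1 - 8*e2 - 5*e3


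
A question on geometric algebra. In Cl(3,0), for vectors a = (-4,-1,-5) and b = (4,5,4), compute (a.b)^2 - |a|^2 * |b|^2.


a . b = (-4)*4 + (-1)*5 + (-5)*4
= -16 + (-5) + (-20) = -41
|a|^2 = (-4)^2 + (-1)^2 + (-5)^2 = 42
|b|^2 = 4^2 + 5^2 + 4^2 = 57
(a.b)^2 = (-41)^2 = 1681
|a|^2 * |b|^2 = 42 * 57 = 2394
Result = 1681 - 2394 = -713


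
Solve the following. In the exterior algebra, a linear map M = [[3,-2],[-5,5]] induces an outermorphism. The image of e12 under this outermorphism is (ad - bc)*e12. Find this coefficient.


The outermorphism of a linear map f sends e1^e2 to f(e1)^f(e2).
f(e1) = 3*e1 - 5*e2
f(e2) = -2*e1 + 5*e2
f(e1) ^ f(e2) = (3*e1 - 5*e2) ^ (-2*e1 + 5*e2)
= 3*5*e12 + (-5)*(-2)*e21
= (15 - 10)*e12
= 5*e12
Coefficient = 5


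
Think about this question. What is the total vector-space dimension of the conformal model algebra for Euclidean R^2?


The conformal model of R^2 uses Cl(3,1): the 2 Euclidean generators plus two extra orthogonal generators e+ (e+^2 = +1) and e- (e-^2 = -1), from which the null vectors e0, einf are built.
Number of generators m = 2 + 2 = 4.
dim Cl(p,q) = 2^m = 2^4 = 16


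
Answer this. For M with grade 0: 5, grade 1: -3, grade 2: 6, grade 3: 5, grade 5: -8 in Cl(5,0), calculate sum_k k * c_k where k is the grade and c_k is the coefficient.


Grade-weighted sum = sum of grade_k * coefficient_k
0*5 = 0
1*(-3) = -3
2*6 = 12
3*5 = 15
5*(-8) = -40
Total = 0 + (-3) + 12 + 15 + (-40) = -16


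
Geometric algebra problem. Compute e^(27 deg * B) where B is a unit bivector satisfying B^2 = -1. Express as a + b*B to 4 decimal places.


For a unit bivector B with B^2 = -1, the exponential series gives
e^(theta*B) = cos(theta) + sin(theta)*B (the GA analogue of Euler's formula).
theta = 27 degrees = 0.471239 rad
cos(27 deg) = 0.8910
sin(27 deg) = 0.4540
exp(theta*B) = 0.8910 + 0.4540*B


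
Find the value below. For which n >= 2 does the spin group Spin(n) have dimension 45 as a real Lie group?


dim Spin(n) = dim so(n) = n(n-1)/2.
Solve n(n-1)/2 = 45, i.e. n^2 - n - 90 = 0.
Discriminant = 1 + 8*45 = 361
n = (1 + sqrt(361))/2 = (1 + 19)/2 = 10


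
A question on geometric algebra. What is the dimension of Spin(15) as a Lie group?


Spin(n) double-covers SO(n); both have Lie algebra so(n) of dimension n(n-1)/2.
n = 15
n(n-1) = 15 * 14 = 210
dim Spin(15) = 210/2 = 105


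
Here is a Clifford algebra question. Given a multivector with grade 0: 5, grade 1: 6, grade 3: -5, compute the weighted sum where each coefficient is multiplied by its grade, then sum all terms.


Grade-weighted sum = sum of grade_k * coefficient_k
0*5 = 0
1*6 = 6
3*(-5) = -15
Total = 0 + 6 + (-15) = -9


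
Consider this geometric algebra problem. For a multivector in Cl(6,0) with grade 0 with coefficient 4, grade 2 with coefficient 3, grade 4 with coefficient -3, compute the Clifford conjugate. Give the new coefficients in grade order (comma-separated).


Clifford conjugate sign for grade k: (-1)^(k(k+1)/2)
Grade 0: (-1)^(0*1/2) = (-1)^0 = 1, coeff 4 -> 4
Grade 2: (-1)^(2*3/2) = (-1)^3 = -1, coeff 3 -> -3
Grade 4: (-1)^(4*5/2) = (-1)^10 = 1, coeff -3 -> -3
Conjugated coefficients: 4, -3, -3


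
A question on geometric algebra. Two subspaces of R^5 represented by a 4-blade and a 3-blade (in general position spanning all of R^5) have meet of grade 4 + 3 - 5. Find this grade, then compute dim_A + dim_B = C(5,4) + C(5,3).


Meet grade = grade(A) + grade(B) - n
= 4 + 3 - 5 = 2
C(5,4) = 5
C(5,3) = 10
dim_A + dim_B = 5 + 10 = 15


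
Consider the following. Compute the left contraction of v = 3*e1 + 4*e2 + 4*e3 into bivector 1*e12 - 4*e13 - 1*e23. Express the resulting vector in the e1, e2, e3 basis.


Left contraction v _| B = <vB>_1 (grade-1 part of the geometric product vB).
Using e1_|e12 = e2, e2_|e12 = -e1, e1_|e13 = e3, e3_|e13 = -e1, e2_|e23 = e3, e3_|e23 = -e2:
e1 coeff: -v2*b12 - v3*b13 = -(4)*(1) - (4)*(-4) = 12
e2 coeff: v1*b12 - v3*b23 = (3)*(1) - (4)*(-1) = 7
e3 coeff: v1*b13 + v2*b23 = (3)*(-4) + (4)*(-1) = -16
v _| B = 12*e1 + 7*e2 - 16*e3


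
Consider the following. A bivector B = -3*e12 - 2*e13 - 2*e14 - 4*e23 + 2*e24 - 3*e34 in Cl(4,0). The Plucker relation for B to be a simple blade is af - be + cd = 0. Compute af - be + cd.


Plucker relation: af - be + cd
a*f = (-3)*(-3) = 9
b*e = (-2)*2 = -4
c*d = (-2)*(-4) = 8
af - be + cd = 9 - (-4) + 8
= 21


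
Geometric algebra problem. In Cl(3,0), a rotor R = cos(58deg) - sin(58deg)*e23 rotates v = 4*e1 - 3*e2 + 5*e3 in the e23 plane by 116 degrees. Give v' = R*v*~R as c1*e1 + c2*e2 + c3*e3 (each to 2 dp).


Rotor R = cos(58deg) - sin(58deg)*e23
Rotation angle theta = 2 * 58 = 116 degrees in the e23 plane (e2 -> e3).
The component perpendicular to the plane (e1) is invariant: v'_1 = v1 = 4.00
cos(116deg) = -0.4384, sin(116deg) = 0.8988
v'_2 = v2*cos(theta) - v3*sin(theta) = -3*(-0.4384) - 5*0.8988 = -3.18
v'_3 = v2*sin(theta) + v3*cos(theta) = -3*0.8988 + 5*(-0.4384) = -4.89
v' = 4.00*e1 - 3.18*e2 - 4.89*e3


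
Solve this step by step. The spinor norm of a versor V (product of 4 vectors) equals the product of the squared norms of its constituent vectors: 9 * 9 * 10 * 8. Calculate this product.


Spinor norm N(V) = |v1|^2 * |v2|^2 * ... * |v4|^2
= 9 * 9 * 10 * 8
Running product: 9, 81, 810, 6480
N(V) = 6480


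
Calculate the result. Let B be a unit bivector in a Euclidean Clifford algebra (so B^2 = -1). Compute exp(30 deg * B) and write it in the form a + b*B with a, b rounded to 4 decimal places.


For a unit bivector B with B^2 = -1, the exponential series gives
e^(theta*B) = cos(theta) + sin(theta)*B (the GA analogue of Euler's formula).
theta = 30 degrees = 0.523599 rad
cos(30 deg) = 0.8660
sin(30 deg) = 0.5000
exp(theta*B) = 0.8660 + 0.5000*B


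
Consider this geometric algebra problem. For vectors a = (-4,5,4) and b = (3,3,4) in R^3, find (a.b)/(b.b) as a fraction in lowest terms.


Projection coefficient = (a . b) / (b . b)
a . b = (-4)*3 + 5*3 + 4*4
= -12 + 15 + 16 = 19
b . b = 3^2 + 3^2 + 4^2
= 9 + 9 + 16 = 34
Coefficient = 19/34
In lowest terms: 19/34


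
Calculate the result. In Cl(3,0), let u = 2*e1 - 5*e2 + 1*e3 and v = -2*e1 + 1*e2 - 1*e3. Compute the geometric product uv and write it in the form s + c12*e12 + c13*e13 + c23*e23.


In Cl(3,0): e_i^2 = 1, e_ie_j = -e_je_i for i != j.
Scalar part = u . v = 2*(-2) + (-5)*1 + 1*(-1)
= -4 + (-5) + (-1) = -10
e12 coeff = 2*1 - (-5)*(-2) = 2 - 10 = -8
e13 coeff = 2*(-1) - 1*(-2) = -2 - (-2) = 0
e23 coeff = (-5)*(-1) - 1*1 = 5 - 1 = 4
uv = -10 - 8*e12 + 0*e13 + 4*e23


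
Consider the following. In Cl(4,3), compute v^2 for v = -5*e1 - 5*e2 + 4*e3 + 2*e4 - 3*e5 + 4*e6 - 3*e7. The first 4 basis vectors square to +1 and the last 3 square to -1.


v^2 = sum of c_i^2 * e_i^2
Positive signature terms (e_i^2 = +1): (-5)^2 + (-5)^2 + 4^2 + 2^2 = 70
Negative signature terms (e_j^2 = -1): (-3)^2 + 4^2 + (-3)^2 = 34
v^2 = 70 - 34 = 36


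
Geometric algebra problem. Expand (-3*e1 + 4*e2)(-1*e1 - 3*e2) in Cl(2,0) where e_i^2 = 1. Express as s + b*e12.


Expand: (-3*e1 + 4*e2)(-1*e1 - 3*e2)
= (-3)*(-1)*e1e1 + (-3)*(-3)*e1e2 + 4*(-1)*e2e1 + 4*(-3)*e2e2
Using e1^2 = e2^2 = 1, e2e1 = -e1e2:
Scalar part s = (-3)*(-1) + 4*(-3) = 3 + (-12) = -9
Bivector part b = (-3)*(-3) - 4*(-1) = 9 - (-4) = 13
uv = -9 + 13*e12


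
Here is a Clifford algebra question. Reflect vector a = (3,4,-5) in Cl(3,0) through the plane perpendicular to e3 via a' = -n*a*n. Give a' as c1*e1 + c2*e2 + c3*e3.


Reflection formula: a' = -n*a*n, with n = e3 (unit vector, n^2 = 1).
For reflection through hyperplane perp to e3:
The component along e3 flips sign, others stay.
a = (3, 4, -5)
a' = (3, 4, 5)
a' = 3*e1 + 4*e2 + 5*e3


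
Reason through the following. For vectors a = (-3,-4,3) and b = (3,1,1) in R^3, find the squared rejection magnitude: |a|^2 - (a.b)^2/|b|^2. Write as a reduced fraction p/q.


|a|^2 = (-3)^2 + (-4)^2 + 3^2 = 34
|b|^2 = 3^2 + 1^2 + 1^2 = 11
a . b = (-3)*3 + (-4)*1 + 3*1 = -10
(a.b)^2 = (-10)^2 = 100
|rej|^2 = 34 - 100/11
= (374 - 100)/11
= 274/11
In lowest terms: 274/11


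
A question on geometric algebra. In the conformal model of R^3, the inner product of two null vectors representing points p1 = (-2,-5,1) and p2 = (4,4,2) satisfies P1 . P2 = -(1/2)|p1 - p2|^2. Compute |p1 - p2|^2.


p1 - p2 = (-6, -9, -1)
|p1 - p2|^2 = (-6)^2 + (-9)^2 + (-1)^2
= 36 + 81 + 1
= 118


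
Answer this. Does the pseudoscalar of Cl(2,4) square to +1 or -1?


The pseudoscalar I = e1...e_n (product of all n generators) of Cl(p,q) satisfies I^2 = (-1)^(q + n(n-1)/2).
p = 2, q = 4, n = p + q = 6
n(n-1)/2 = 6 * 5 / 2 = 15
Exponent = q + n(n-1)/2 = 4 + 15 = 19
I^2 = (-1)^19 = -1


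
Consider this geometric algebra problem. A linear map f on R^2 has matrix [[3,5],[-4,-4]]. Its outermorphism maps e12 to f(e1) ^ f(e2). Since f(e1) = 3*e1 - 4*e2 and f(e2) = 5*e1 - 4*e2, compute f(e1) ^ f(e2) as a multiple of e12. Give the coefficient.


The outermorphism of a linear map f sends e1^e2 to f(e1)^f(e2).
f(e1) = 3*e1 - 4*e2
f(e2) = 5*e1 - 4*e2
f(e1) ^ f(e2) = (3*e1 - 4*e2) ^ (5*e1 - 4*e2)
= 3*(-4)*e12 + (-4)*5*e21
= (-12 - (-20))*e12
= 8*e12
Coefficient = 8


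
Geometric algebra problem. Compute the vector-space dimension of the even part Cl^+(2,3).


Even subalgebra dimension = 2^(n-1)
n = 2 + 3 = 5
2^(5 - 1) = 2^4 = 16
Verification: sum of C(5,k) for even k = 1 + 10 + 5 = 16
Result = 16


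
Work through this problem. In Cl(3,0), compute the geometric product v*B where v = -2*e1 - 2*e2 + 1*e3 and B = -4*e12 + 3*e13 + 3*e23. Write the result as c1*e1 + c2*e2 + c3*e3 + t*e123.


vB has grade-1 (vector) and grade-3 (trivector) parts: vB = (v _| B) + (v ^ B).
Vector part <vB>_1:
  e1: -v2*b12 - v3*b13 = -(-2)*(-4) - (1)*(3) = -11
  e2: v1*b12 - v3*b23 = (-2)*(-4) - (1)*(3) = 5
  e3: v1*b13 + v2*b23 = (-2)*(3) + (-2)*(3) = -12
Trivector part <vB>_3:
  e123: v1*b23 - v2*b13 + v3*b12 = (-2)*(3) - (-2)*(3) + (1)*(-4) = -4
vB = -11*e1 + 5*e2 - 12*e3 - 4*e123


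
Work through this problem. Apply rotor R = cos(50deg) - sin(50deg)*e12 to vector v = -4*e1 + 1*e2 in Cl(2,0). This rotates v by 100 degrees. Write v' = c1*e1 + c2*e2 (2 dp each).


Rotor R = cos(50deg) - sin(50deg)*e12
Rotation angle theta = 2 * 50 = 100 degrees
v' = R*v*~R rotates v by theta.
cos(100deg) = -0.1736, sin(100deg) = 0.9848
v'_1 = -4*cos(100deg) - 1*sin(100deg)
= -4*(-0.1736) - 1*0.9848
= -0.29
v'_2 = -4*sin(100deg) + 1*cos(100deg)
= -4*0.9848 + 1*(-0.1736)
= -4.11
v' = -0.29*e1 - 4.11*e2


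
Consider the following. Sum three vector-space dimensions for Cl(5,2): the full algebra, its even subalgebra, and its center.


n = 5 + 2 = 7
Total dim = 2^7 = 128
Even subalgebra dim = 2^6 = 64
n is odd, so center dim = 2
Sum = 128 + 64 + 2 = 194


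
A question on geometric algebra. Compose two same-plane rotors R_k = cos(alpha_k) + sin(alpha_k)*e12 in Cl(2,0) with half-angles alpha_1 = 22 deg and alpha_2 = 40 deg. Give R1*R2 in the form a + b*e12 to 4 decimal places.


Same-plane rotors commute and their half-angles add:
R1*R2 = cos(a1 + a2) + sin(a1 + a2)*e12.
a1 + a2 = 22 + 40 = 62 deg
cos(62 deg) = 0.4695
sin(62 deg) = 0.8829
R1*R2 = 0.4695 + 0.8829*e12


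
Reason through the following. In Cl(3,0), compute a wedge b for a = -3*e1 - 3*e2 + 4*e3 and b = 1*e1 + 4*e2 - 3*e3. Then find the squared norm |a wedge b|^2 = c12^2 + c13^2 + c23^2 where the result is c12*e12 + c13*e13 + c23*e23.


a wedge b = (a1*b2 - a2*b1)*e12 + (a1*b3 - a3*b1)*e13 + (a2*b3 - a3*b2)*e23
e12 coeff: (-3)*4 - (-3)*1 = -12 - (-3) = -9
e13 coeff: (-3)*(-3) - 4*1 = 9 - 4 = 5
e23 coeff: (-3)*(-3) - 4*4 = 9 - 16 = -7
|a wedge b|^2 = (-9)^2 + 5^2 + (-7)^2
= 81 + 25 + 49
= 155


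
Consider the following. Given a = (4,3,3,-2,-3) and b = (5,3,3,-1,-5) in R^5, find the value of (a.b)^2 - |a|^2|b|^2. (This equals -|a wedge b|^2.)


a . b = 4*5 + 3*3 + 3*3 + (-2)*(-1) + (-3)*(-5)
= 20 + 9 + 9 + 2 + 15 = 55
|a|^2 = 4^2 + 3^2 + 3^2 + (-2)^2 + (-3)^2 = 47
|b|^2 = 5^2 + 3^2 + 3^2 + (-1)^2 + (-5)^2 = 69
(a.b)^2 = 55^2 = 3025
|a|^2 * |b|^2 = 47 * 69 = 3243
Result = 3025 - 3243 = -218


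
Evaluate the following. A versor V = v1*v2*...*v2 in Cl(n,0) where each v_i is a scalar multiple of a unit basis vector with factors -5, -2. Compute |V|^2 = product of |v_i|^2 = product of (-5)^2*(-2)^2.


Each vector v_i has |v_i|^2 = s_i^2
Squared scales: (-5)^2 = 25, (-2)^2 = 4
|V|^2 = 25 * 4
= 100


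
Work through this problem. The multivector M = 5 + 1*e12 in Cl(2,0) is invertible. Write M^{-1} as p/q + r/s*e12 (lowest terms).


M = 5 + 1*e12, where e12^2 = -1.
Since M commutes with its reverse ~M = a - b*e12, M * ~M = a^2 - b^2*e12^2 = a^2 + b^2.
So M^{-1} = ~M / (a^2 + b^2) = (a - b*e12)/(a^2 + b^2).
a^2 + b^2 = 25 + 1 = 26
Scalar part = 5/26 = 5/26
Bivector coeff = -1/26 = -1/26
M^{-1} = 5/26 - 1/26*e12


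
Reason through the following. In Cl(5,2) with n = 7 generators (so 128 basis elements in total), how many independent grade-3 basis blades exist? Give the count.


Number of grade-k basis blades in Cl(p,q) with n = p + q is C(n, k).
n = 5 + 2 = 7
C(7, 3) = 7! / (3! * 4!)
= 5040 / (6 * 24)
= 35


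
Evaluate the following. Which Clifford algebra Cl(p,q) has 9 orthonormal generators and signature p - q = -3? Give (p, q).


We need p + q = 9 and p - q = -3.
Adding: 2p = 9 + (-3) = 6, so p = 3.
Then q = 9 - 3 = 6.
(p, q) = (3, 6)


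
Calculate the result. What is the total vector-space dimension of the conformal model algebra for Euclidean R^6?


The conformal model of R^6 uses Cl(7,1): the 6 Euclidean generators plus two extra orthogonal generators e+ (e+^2 = +1) and e- (e-^2 = -1), from which the null vectors e0, einf are built.
Number of generators m = 6 + 2 = 8.
dim Cl(p,q) = 2^m = 2^8 = 256


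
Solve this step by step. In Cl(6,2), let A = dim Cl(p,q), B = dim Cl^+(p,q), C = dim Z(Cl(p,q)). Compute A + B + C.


n = 6 + 2 = 8
Total dim = 2^8 = 256
Even subalgebra dim = 2^7 = 128
n is even, so center dim = 1
Sum = 256 + 128 + 1 = 385


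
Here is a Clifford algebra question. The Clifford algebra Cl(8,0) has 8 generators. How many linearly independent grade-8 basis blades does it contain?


Number of grade-k basis blades in Cl(p,q) with n = p + q is C(n, k).
n = 8 + 0 = 8
C(8, 8) = 8! / (8! * 0!)
= 40320 / (40320 * 1)
= 1


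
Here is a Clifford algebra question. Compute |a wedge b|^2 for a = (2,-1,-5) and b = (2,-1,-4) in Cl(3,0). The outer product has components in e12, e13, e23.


a wedge b = (a1*b2 - a2*b1)*e12 + (a1*b3 - a3*b1)*e13 + (a2*b3 - a3*b2)*e23
e12 coeff: 2*(-1) - (-1)*2 = -2 - (-2) = 0
e13 coeff: 2*(-4) - (-5)*2 = -8 - (-10) = 2
e23 coeff: (-1)*(-4) - (-5)*(-1) = 4 - 5 = -1
|a wedge b|^2 = 0^2 + 2^2 + (-1)^2
= 0 + 4 + 1
= 5


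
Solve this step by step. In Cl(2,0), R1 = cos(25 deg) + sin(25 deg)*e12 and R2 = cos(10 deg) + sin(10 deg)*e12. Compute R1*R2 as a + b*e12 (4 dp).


Same-plane rotors commute and their half-angles add:
R1*R2 = cos(a1 + a2) + sin(a1 + a2)*e12.
a1 + a2 = 25 + 10 = 35 deg
cos(35 deg) = 0.8192
sin(35 deg) = 0.5736
R1*R2 = 0.8192 + 0.5736*e12


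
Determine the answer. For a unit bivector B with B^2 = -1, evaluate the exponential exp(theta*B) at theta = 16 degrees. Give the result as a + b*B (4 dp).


For a unit bivector B with B^2 = -1, the exponential series gives
e^(theta*B) = cos(theta) + sin(theta)*B (the GA analogue of Euler's formula).
theta = 16 degrees = 0.279253 rad
cos(16 deg) = 0.9613
sin(16 deg) = 0.2756
exp(theta*B) = 0.9613 + 0.2756*B


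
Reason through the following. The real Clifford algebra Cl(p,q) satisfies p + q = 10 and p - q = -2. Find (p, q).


We need p + q = 10 and p - q = -2.
Adding: 2p = 10 + (-2) = 8, so p = 4.
Then q = 10 - 4 = 6.
(p, q) = (4, 6)


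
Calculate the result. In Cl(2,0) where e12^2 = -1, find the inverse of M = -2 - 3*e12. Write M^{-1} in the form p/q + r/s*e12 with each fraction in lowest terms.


M = -2 - 3*e12, where e12^2 = -1.
Since M commutes with its reverse ~M = a - b*e12, M * ~M = a^2 - b^2*e12^2 = a^2 + b^2.
So M^{-1} = ~M / (a^2 + b^2) = (a - b*e12)/(a^2 + b^2).
a^2 + b^2 = 4 + 9 = 13
Scalar part = -2/13 = -2/13
Bivector coeff = 3/13 = 3/13
M^{-1} = -2/13 + 3/13*e12


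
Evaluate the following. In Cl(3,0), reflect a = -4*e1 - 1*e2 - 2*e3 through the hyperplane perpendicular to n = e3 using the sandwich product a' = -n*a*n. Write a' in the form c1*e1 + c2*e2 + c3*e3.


Reflection formula: a' = -n*a*n, with n = e3 (unit vector, n^2 = 1).
For reflection through hyperplane perp to e3:
The component along e3 flips sign, others stay.
a = (-4, -1, -2)
a' = (-4, -1, 2)
a' = -4*e1 - 1*e2 + 2*e3


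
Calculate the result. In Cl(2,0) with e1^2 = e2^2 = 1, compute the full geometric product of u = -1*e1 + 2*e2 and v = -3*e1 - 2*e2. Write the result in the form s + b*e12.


Expand: (-1*e1 + 2*e2)(-3*e1 - 2*e2)
= (-1)*(-3)*e1e1 + (-1)*(-2)*e1e2 + 2*(-3)*e2e1 + 2*(-2)*e2e2
Using e1^2 = e2^2 = 1, e2e1 = -e1e2:
Scalar part s = (-1)*(-3) + 2*(-2) = 3 + (-4) = -1
Bivector part b = (-1)*(-2) - 2*(-3) = 2 - (-6) = 8
uv = -1 + 8*e12


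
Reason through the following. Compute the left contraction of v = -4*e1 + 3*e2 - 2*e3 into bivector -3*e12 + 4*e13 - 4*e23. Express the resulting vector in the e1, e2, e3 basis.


Left contraction v _| B = <vB>_1 (grade-1 part of the geometric product vB).
Using e1_|e12 = e2, e2_|e12 = -e1, e1_|e13 = e3, e3_|e13 = -e1, e2_|e23 = e3, e3_|e23 = -e2:
e1 coeff: -v2*b12 - v3*b13 = -(3)*(-3) - (-2)*(4) = 17
e2 coeff: v1*b12 - v3*b23 = (-4)*(-3) - (-2)*(-4) = 4
e3 coeff: v1*b13 + v2*b23 = (-4)*(4) + (3)*(-4) = -28
v _| B = 17*e1 + 4*e2 - 28*e3


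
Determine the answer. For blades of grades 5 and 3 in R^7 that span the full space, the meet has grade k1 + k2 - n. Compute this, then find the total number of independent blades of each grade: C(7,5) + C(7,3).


Meet grade = grade(A) + grade(B) - n
= 5 + 3 - 7 = 1
C(7,5) = 21
C(7,3) = 35
dim_A + dim_B = 21 + 35 = 56


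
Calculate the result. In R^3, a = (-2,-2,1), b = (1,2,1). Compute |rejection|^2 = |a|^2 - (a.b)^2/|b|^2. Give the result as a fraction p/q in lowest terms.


|a|^2 = (-2)^2 + (-2)^2 + 1^2 = 9
|b|^2 = 1^2 + 2^2 + 1^2 = 6
a . b = (-2)*1 + (-2)*2 + 1*1 = -5
(a.b)^2 = (-5)^2 = 25
|rej|^2 = 9 - 25/6
= (54 - 25)/6
= 29/6
In lowest terms: 29/6


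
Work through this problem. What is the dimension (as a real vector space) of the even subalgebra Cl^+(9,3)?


Even subalgebra dimension = 2^(n-1)
n = 9 + 3 = 12
2^(12 - 1) = 2^11 = 2048
Verification: sum of C(12,k) for even k = 1 + 66 + 495 + 924 + 495 + 66 + 1 = 2048
Result = 2048


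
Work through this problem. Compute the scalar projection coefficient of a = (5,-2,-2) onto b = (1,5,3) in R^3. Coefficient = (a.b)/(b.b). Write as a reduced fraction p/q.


Projection coefficient = (a . b) / (b . b)
a . b = 5*1 + (-2)*5 + (-2)*3
= 5 + (-10) + (-6) = -11
b . b = 1^2 + 5^2 + 3^2
= 1 + 25 + 9 = 35
Coefficient = -11/35
In lowest terms: -11/35


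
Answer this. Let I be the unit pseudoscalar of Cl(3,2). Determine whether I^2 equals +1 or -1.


The pseudoscalar I = e1...e_n (product of all n generators) of Cl(p,q) satisfies I^2 = (-1)^(q + n(n-1)/2).
p = 3, q = 2, n = p + q = 5
n(n-1)/2 = 5 * 4 / 2 = 10
Exponent = q + n(n-1)/2 = 2 + 10 = 12
I^2 = (-1)^12 = +1
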